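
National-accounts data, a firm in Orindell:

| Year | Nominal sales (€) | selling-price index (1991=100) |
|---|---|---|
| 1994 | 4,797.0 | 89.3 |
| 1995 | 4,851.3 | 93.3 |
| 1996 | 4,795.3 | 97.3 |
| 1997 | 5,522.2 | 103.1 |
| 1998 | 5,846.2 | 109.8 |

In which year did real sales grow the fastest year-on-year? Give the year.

1997

1995: real = 4851.3/0.933 = 5199.68; growth vs 1994 (5371.78) = -3.20%.
1996: real = 4795.3/0.973 = 4928.37; growth vs 1995 (5199.68) = -5.22%.
1997: real = 5522.2/1.031 = 5356.16; growth vs 1996 (4928.37) = 8.68%.
1998: real = 5846.2/1.098 = 5324.41; growth vs 1997 (5356.16) = -0.59%.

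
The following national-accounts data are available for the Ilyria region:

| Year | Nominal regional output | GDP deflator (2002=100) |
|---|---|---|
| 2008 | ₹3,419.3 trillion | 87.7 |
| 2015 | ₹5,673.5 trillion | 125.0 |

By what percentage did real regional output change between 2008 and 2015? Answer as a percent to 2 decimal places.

Real regional output 2008 = 3419.3 / 0.877 = 3898.86.
Real regional output 2015 = 5673.5 / 1.250 = 4538.80.
Real growth = 4538.80 / 3898.86 − 1 = 0.1641.

16.41%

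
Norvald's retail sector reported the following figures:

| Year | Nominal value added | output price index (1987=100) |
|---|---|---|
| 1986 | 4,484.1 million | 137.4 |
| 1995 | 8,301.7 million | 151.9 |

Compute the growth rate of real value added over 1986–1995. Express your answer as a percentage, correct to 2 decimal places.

67.46%

Deflate each year: 1986 → 4484.1/1.374 = 3263.54; 1995 → 8301.7/1.519 = 5465.24.
So real value added changed by 5465.24/3263.54 − 1 = 0.6746, i.e. 67.46%.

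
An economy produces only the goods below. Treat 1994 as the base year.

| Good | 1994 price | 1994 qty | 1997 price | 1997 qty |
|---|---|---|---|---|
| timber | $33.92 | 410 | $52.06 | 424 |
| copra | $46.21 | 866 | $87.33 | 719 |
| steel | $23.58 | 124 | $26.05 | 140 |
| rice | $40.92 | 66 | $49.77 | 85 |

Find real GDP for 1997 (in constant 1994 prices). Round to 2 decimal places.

$54386.47

Real GDP 1997 = Σ (p_1994 × q_1997) = 33.92·424 + 46.21·719 + 23.58·140 + 40.92·85 = 54386.47.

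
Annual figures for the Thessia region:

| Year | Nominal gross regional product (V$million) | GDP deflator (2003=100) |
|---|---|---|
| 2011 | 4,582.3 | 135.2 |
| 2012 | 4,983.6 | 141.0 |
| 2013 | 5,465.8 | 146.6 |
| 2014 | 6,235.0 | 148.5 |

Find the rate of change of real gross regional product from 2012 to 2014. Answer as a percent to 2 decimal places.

Real gross regional product 2012 = 4983.6/1.410 = 3534.47.
Real gross regional product 2014 = 6235.0/1.485 = 4198.65.
Change = 4198.65/3534.47 − 1 = 0.1879.

18.79%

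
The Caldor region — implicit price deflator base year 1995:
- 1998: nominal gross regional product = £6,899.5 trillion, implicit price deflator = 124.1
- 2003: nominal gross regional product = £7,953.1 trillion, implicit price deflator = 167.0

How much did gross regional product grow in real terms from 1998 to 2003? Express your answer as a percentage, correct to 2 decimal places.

Deflate each year: 1998 → 6899.5/1.241 = 5559.63; 2003 → 7953.1/1.670 = 4762.34.
So real gross regional product changed by 4762.34/5559.63 − 1 = -0.1434, i.e. -14.34%.

-14.34%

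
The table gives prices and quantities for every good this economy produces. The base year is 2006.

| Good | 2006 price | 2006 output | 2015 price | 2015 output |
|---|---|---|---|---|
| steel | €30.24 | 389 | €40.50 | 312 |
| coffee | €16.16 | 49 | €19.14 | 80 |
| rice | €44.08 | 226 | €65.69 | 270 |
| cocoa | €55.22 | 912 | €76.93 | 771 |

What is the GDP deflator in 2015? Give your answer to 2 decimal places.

Nominal GDP 2015 = 40.50·312 + 19.14·80 + 65.69·270 + 76.93·771 = 91216.53.
Real GDP 2015 (at 2006 prices) = 30.24·312 + 16.16·80 + 44.08·270 + 55.22·771 = 65203.90.
Deflator = Nominal/Real × 100 = 91216.53/65203.90 × 100 = 139.894.

139.89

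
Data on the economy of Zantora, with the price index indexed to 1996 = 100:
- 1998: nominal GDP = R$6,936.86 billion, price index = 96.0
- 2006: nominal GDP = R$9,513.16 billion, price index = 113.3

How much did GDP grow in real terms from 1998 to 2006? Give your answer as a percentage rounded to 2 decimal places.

16.20%

Deflate each year: 1998 → 6936.86/0.960 = 7225.90; 2006 → 9513.16/1.133 = 8396.43.
So real GDP changed by 8396.43/7225.90 − 1 = 0.1620, i.e. 16.20%.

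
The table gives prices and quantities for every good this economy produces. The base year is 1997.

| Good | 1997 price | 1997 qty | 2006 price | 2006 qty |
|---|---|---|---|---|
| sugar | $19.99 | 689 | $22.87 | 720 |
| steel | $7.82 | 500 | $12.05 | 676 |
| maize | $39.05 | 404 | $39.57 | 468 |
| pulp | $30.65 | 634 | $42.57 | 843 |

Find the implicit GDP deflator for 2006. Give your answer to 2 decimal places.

Nominal GDP 2006 = 22.87·720 + 12.05·676 + 39.57·468 + 42.57·843 = 79017.47.
Real GDP 2006 (at 1997 prices) = 19.99·720 + 7.82·676 + 39.05·468 + 30.65·843 = 63792.47.
Deflator = Nominal/Real × 100 = 79017.47/63792.47 × 100 = 123.866.

123.87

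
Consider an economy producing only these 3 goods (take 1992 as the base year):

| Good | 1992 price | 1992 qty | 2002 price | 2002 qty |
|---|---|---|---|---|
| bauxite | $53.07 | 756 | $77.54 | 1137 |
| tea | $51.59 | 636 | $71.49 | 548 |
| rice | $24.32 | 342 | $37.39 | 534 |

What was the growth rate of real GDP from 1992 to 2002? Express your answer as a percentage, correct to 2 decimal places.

25.05%

Real GDP 1992 = Nominal GDP 1992 = 53.07·756 + 51.59·636 + 24.32·342 = 81249.60.
Real GDP 2002 (at 1992 prices) = 53.07·1137 + 51.59·548 + 24.32·534 = 101598.79.
Real growth = 101598.79/81249.60 − 1 = 0.2505.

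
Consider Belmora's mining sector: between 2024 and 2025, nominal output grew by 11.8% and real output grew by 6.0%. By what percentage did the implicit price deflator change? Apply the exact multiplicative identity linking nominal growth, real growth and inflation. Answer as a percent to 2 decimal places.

5.47%

(1 + g_nom) = (1 + g_real)(1 + π), so π = 1.1180 / 1.0600 − 1 = 0.05472.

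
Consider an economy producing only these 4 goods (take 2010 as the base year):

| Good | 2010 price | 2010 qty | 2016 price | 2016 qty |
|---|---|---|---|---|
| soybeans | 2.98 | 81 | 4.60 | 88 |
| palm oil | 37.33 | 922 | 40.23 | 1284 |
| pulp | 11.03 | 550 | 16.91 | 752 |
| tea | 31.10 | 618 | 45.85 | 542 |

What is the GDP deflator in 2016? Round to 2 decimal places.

Nominal GDP 2016 = 4.60·88 + 40.23·1284 + 16.91·752 + 45.85·542 = 89627.14.
Real GDP 2016 (at 2010 prices) = 2.98·88 + 37.33·1284 + 11.03·752 + 31.10·542 = 73344.72.
Deflator = Nominal/Real × 100 = 89627.14/73344.72 × 100 = 122.200.

122.20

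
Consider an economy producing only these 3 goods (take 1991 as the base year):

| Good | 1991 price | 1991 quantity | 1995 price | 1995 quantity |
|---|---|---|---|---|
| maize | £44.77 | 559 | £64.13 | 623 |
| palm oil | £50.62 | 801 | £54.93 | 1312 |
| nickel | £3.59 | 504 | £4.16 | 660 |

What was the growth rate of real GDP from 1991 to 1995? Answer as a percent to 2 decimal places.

Real GDP 1991 = Nominal GDP 1991 = 44.77·559 + 50.62·801 + 3.59·504 = 67382.41.
Real GDP 1995 (at 1991 prices) = 44.77·623 + 50.62·1312 + 3.59·660 = 96674.55.
Real growth = 96674.55/67382.41 − 1 = 0.4347.

43.47%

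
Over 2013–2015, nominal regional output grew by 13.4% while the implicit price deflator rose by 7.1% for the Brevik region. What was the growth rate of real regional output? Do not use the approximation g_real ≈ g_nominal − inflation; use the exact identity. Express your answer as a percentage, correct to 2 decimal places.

5.88%

(1 + g_nom) = (1 + g_real)(1 + π), so g_real = 1.1340 / 1.0710 − 1 = 0.05882.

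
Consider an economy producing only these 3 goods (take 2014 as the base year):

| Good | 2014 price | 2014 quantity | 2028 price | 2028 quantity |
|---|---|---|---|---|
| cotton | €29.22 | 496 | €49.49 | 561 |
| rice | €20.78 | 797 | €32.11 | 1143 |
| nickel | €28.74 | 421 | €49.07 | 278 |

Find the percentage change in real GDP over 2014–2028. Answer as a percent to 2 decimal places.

Real GDP 2014 = Nominal GDP 2014 = 29.22·496 + 20.78·797 + 28.74·421 = 43154.32.
Real GDP 2028 (at 2014 prices) = 29.22·561 + 20.78·1143 + 28.74·278 = 48133.68.
Real growth = 48133.68/43154.32 − 1 = 0.1154.

11.54%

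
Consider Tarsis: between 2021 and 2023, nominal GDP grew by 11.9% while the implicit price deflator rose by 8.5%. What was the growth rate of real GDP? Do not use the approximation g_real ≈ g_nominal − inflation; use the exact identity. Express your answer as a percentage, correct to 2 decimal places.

3.13%

(1 + g_nom) = (1 + g_real)(1 + π), so g_real = 1.1190 / 1.0850 − 1 = 0.03134.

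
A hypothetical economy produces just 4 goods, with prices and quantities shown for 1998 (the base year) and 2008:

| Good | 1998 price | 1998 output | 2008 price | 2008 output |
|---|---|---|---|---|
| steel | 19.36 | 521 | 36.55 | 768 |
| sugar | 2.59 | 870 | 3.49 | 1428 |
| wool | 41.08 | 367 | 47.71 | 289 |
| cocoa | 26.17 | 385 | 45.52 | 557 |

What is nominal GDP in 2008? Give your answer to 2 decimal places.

72196.95

Nominal GDP 2008 = Σ (p_2008 × q_2008) = 36.55·768 + 3.49·1428 + 47.71·289 + 45.52·557 = 72196.95.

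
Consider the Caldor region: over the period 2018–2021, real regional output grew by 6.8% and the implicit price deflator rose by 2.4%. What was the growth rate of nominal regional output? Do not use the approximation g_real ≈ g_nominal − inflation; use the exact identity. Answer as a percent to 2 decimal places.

9.36%

(1 + g_nom) = (1 + g_real)(1 + π) = 1.0680 × 1.0240 = 1.09363.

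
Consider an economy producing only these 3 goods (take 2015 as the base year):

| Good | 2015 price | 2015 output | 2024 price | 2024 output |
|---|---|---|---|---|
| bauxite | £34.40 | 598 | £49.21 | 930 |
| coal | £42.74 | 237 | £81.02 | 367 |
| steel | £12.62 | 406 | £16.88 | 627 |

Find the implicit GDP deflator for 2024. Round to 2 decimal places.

154.85

Nominal GDP 2024 = 49.21·930 + 81.02·367 + 16.88·627 = 86083.40.
Real GDP 2024 (at 2015 prices) = 34.40·930 + 42.74·367 + 12.62·627 = 55590.32.
Deflator = Nominal/Real × 100 = 86083.40/55590.32 × 100 = 154.853.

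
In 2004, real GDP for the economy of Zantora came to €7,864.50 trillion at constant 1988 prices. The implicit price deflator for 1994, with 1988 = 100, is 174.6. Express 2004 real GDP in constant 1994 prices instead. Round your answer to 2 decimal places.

Real GDP in 1994 prices = Real GDP in 1988 prices × (P_1994/P_1988) = 7864.50 × 1.746 = 13731.42.

€13,731.42 trillion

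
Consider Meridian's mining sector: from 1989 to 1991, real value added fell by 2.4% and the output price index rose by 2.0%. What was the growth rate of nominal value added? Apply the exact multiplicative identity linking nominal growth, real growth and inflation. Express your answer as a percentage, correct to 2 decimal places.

(1 + g_nom) = (1 + g_real)(1 + π) = 0.9760 × 1.0200 = 0.99552.

-0.45%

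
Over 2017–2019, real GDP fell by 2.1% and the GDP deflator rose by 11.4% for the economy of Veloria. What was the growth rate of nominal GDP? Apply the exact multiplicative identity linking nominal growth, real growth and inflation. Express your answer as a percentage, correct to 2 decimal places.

(1 + g_nom) = (1 + g_real)(1 + π) = 0.9790 × 1.1140 = 1.09061.

9.06%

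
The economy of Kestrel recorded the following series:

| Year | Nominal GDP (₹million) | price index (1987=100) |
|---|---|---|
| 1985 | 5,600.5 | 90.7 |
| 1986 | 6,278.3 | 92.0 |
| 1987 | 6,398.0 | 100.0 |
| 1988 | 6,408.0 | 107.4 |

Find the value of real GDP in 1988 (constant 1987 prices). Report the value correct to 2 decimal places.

₹5,966.48 million

Real GDP 1988 = 6408.0 / 1.074 = 5966.48.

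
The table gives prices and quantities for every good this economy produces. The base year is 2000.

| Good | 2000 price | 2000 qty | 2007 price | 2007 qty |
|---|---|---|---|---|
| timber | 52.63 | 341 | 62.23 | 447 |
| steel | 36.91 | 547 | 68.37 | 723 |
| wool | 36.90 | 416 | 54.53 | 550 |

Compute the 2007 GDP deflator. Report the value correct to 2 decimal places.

Nominal GDP 2007 = 62.23·447 + 68.37·723 + 54.53·550 = 107239.82.
Real GDP 2007 (at 2000 prices) = 52.63·447 + 36.91·723 + 36.90·550 = 70506.54.
Deflator = Nominal/Real × 100 = 107239.82/70506.54 × 100 = 152.099.

152.10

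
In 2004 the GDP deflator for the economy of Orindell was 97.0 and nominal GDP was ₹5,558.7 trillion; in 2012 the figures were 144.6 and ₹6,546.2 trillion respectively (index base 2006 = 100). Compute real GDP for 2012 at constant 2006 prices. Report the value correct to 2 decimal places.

₹4,527.11 trillion

Real GDP = Nominal / (GDP deflator/100) = 6546.2 / 1.446 = 4527.11.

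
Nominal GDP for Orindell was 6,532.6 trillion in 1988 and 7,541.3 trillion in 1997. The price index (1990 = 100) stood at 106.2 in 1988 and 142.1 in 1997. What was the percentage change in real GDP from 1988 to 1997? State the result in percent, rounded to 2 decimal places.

-13.72%

Real GDP 1988 = 6532.6 / 1.062 = 6151.22.
Real GDP 1997 = 7541.3 / 1.421 = 5307.04.
Real growth = 5307.04 / 6151.22 − 1 = -0.1372.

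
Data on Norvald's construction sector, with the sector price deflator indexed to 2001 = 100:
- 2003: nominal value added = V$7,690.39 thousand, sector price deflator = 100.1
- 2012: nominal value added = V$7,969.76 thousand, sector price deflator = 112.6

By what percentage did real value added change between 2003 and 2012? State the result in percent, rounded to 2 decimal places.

-7.87%

Real value added 2003 = 7690.39 / 1.001 = 7682.71.
Real value added 2012 = 7969.76 / 1.126 = 7077.94.
Real growth = 7077.94 / 7682.71 − 1 = -0.0787.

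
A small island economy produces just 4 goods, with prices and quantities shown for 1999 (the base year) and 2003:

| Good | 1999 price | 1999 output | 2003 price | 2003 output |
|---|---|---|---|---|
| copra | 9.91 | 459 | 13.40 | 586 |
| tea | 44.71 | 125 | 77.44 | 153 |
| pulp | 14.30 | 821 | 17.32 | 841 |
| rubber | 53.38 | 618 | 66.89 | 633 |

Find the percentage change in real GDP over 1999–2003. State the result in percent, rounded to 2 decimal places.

Real GDP 1999 = Nominal GDP 1999 = 9.91·459 + 44.71·125 + 14.30·821 + 53.38·618 = 54866.58.
Real GDP 2003 (at 1999 prices) = 9.91·586 + 44.71·153 + 14.30·841 + 53.38·633 = 58463.73.
Real growth = 58463.73/54866.58 − 1 = 0.0656.

6.56%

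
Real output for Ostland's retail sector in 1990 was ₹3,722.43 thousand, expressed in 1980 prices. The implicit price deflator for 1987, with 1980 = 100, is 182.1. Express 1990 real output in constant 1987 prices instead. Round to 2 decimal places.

Real output in 1987 prices = Real output in 1980 prices × (P_1987/P_1980) = 3722.43 × 1.821 = 6778.55.

₹6,778.55 thousand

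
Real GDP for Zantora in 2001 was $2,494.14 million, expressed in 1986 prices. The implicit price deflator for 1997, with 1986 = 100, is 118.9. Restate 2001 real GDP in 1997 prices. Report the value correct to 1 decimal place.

$2,965.5 million

Real GDP in 1997 prices = Real GDP in 1986 prices × (P_1997/P_1986) = 2494.14 × 1.189 = 2965.53.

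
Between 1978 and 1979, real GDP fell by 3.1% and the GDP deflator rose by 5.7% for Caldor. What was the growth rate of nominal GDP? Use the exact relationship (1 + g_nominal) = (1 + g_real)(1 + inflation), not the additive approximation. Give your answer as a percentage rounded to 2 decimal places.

(1 + g_nom) = (1 + g_real)(1 + π) = 0.9690 × 1.0570 = 1.02423.

2.42%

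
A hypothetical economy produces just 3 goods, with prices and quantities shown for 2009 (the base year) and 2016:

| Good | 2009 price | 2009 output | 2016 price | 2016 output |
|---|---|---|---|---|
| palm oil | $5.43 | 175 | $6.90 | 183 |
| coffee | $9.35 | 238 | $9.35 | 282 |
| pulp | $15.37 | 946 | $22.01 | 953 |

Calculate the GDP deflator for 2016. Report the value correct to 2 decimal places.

136.09

Nominal GDP 2016 = 6.90·183 + 9.35·282 + 22.01·953 = 24874.93.
Real GDP 2016 (at 2009 prices) = 5.43·183 + 9.35·282 + 15.37·953 = 18278.00.
Deflator = Nominal/Real × 100 = 24874.93/18278.00 × 100 = 136.092.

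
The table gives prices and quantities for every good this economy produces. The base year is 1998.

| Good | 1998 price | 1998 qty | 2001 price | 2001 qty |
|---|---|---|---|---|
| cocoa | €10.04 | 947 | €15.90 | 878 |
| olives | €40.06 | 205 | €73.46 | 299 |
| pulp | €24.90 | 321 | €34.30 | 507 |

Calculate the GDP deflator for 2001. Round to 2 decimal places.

Nominal GDP 2001 = 15.90·878 + 73.46·299 + 34.30·507 = 53314.84.
Real GDP 2001 (at 1998 prices) = 10.04·878 + 40.06·299 + 24.90·507 = 33417.36.
Deflator = Nominal/Real × 100 = 53314.84/33417.36 × 100 = 159.542.

159.54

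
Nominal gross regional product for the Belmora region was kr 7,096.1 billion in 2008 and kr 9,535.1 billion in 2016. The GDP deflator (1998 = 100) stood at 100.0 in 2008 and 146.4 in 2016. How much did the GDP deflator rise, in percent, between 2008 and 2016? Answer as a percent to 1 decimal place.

46.4%

Price-level change = 146.4 / 100.0 − 1 = 0.4640.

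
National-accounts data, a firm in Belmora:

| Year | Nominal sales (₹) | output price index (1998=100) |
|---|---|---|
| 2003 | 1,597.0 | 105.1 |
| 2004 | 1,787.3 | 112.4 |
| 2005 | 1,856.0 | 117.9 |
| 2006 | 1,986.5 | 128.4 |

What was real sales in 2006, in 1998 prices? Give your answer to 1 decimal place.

Real sales 2006 = 1986.5 / 1.284 = 1547.12.

₹1,547.1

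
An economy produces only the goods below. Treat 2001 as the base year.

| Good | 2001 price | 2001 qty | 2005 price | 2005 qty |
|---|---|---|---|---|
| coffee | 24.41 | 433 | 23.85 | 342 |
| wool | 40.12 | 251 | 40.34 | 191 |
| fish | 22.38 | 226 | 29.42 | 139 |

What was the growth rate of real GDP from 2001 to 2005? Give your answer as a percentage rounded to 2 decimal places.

-25.59%

Real GDP 2001 = Nominal GDP 2001 = 24.41·433 + 40.12·251 + 22.38·226 = 25697.53.
Real GDP 2005 (at 2001 prices) = 24.41·342 + 40.12·191 + 22.38·139 = 19121.96.
Real growth = 19121.96/25697.53 − 1 = -0.2559.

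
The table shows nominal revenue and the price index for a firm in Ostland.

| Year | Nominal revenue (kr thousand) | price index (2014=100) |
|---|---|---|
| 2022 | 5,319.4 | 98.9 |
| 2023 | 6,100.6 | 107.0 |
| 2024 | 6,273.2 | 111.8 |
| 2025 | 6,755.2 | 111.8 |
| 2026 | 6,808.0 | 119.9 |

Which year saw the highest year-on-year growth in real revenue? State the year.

2025

2023: real = 6100.6/1.070 = 5701.50; growth vs 2022 (5378.56) = 6.00%.
2024: real = 6273.2/1.118 = 5611.09; growth vs 2023 (5701.50) = -1.59%.
2025: real = 6755.2/1.118 = 6042.22; growth vs 2024 (5611.09) = 7.68%.
2026: real = 6808.0/1.199 = 5678.07; growth vs 2025 (6042.22) = -6.03%.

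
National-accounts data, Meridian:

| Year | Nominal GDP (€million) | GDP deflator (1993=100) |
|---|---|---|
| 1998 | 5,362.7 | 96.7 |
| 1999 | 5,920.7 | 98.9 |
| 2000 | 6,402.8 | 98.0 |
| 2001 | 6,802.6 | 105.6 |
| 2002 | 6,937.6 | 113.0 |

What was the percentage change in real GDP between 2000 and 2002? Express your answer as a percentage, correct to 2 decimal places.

Real GDP 2000 = 6402.8/0.980 = 6533.47.
Real GDP 2002 = 6937.6/1.130 = 6139.47.
Change = 6139.47/6533.47 − 1 = -0.0603.

-6.03%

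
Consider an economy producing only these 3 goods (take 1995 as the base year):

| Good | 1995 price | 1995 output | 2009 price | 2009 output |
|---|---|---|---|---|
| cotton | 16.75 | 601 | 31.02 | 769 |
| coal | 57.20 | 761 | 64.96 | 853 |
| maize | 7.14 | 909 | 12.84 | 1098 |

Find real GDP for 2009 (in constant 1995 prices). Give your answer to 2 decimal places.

69512.07

Real GDP 2009 = Σ (p_1995 × q_2009) = 16.75·769 + 57.20·853 + 7.14·1098 = 69512.07.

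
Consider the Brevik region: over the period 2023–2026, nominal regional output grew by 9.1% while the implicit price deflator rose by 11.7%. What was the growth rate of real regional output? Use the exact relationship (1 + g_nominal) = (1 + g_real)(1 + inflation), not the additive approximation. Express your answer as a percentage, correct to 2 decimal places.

-2.33%

(1 + g_nom) = (1 + g_real)(1 + π), so g_real = 1.0910 / 1.1170 − 1 = -0.02328.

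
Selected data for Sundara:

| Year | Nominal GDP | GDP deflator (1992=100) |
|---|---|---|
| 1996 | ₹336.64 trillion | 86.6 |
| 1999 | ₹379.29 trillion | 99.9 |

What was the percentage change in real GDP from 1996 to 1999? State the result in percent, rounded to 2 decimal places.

Deflate each year: 1996 → 336.64/0.866 = 388.73; 1999 → 379.29/0.999 = 379.67.
So real GDP changed by 379.67/388.73 − 1 = -0.0233, i.e. -2.33%.

-2.33%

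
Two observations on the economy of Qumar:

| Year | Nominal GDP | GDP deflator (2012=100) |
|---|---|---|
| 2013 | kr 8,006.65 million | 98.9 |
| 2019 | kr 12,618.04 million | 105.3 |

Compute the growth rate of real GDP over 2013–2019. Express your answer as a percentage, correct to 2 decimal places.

Deflate each year: 2013 → 8006.65/0.989 = 8095.70; 2019 → 12618.04/1.053 = 11982.94.
So real GDP changed by 11982.94/8095.70 − 1 = 0.4802, i.e. 48.02%.

48.02%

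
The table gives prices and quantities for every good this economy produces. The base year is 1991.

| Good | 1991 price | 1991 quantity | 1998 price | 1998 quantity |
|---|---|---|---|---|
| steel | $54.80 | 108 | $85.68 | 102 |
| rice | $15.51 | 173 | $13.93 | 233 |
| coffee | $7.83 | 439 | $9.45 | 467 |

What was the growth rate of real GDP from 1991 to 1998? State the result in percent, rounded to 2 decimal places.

6.82%

Real GDP 1991 = Nominal GDP 1991 = 54.80·108 + 15.51·173 + 7.83·439 = 12039.00.
Real GDP 1998 (at 1991 prices) = 54.80·102 + 15.51·233 + 7.83·467 = 12860.04.
Real growth = 12860.04/12039.00 − 1 = 0.0682.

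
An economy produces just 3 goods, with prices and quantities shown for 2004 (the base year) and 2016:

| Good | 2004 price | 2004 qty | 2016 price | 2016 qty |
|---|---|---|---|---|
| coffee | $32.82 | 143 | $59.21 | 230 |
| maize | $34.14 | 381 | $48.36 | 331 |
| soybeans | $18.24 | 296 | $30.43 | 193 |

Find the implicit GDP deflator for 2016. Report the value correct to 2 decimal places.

158.69

Nominal GDP 2016 = 59.21·230 + 48.36·331 + 30.43·193 = 35498.45.
Real GDP 2016 (at 2004 prices) = 32.82·230 + 34.14·331 + 18.24·193 = 22369.26.
Deflator = Nominal/Real × 100 = 35498.45/22369.26 × 100 = 158.693.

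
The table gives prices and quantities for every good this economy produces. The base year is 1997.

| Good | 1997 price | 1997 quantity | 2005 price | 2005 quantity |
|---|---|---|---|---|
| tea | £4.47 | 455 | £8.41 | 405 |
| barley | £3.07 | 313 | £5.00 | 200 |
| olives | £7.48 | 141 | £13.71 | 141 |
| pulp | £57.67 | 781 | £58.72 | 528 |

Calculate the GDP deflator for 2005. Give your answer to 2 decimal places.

110.06

Nominal GDP 2005 = 8.41·405 + 5.00·200 + 13.71·141 + 58.72·528 = 37343.32.
Real GDP 2005 (at 1997 prices) = 4.47·405 + 3.07·200 + 7.48·141 + 57.67·528 = 33928.79.
Deflator = Nominal/Real × 100 = 37343.32/33928.79 × 100 = 110.064.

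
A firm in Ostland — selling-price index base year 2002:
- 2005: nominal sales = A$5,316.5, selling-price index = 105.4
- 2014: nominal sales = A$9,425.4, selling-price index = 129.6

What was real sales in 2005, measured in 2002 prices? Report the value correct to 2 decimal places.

A$5,044.12

Real sales = Nominal / (selling-price index/100) = 5316.5 / 1.054 = 5044.12.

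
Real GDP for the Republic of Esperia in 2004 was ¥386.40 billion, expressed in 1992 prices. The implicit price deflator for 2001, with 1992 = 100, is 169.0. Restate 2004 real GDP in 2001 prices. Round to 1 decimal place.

¥653.0 billion

Real GDP in 2001 prices = Real GDP in 1992 prices × (P_2001/P_1992) = 386.40 × 1.690 = 653.02.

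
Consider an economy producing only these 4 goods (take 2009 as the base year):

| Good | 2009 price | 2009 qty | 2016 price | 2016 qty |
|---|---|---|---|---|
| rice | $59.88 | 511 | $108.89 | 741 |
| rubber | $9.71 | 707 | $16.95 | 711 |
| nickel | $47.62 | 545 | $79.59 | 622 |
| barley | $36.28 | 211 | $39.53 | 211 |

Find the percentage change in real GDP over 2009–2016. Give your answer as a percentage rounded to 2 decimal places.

Real GDP 2009 = Nominal GDP 2009 = 59.88·511 + 9.71·707 + 47.62·545 + 36.28·211 = 71071.63.
Real GDP 2016 (at 2009 prices) = 59.88·741 + 9.71·711 + 47.62·622 + 36.28·211 = 88549.61.
Real growth = 88549.61/71071.63 − 1 = 0.2459.

24.59%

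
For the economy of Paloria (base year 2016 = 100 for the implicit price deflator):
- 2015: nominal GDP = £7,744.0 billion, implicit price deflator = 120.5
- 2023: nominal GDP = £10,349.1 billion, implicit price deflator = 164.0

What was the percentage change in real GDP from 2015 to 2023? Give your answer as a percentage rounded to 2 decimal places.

-1.81%

Real GDP 2015 = 7744.0 / 1.205 = 6426.56.
Real GDP 2023 = 10349.1 / 1.640 = 6310.43.
Real growth = 6310.43 / 6426.56 − 1 = -0.0181.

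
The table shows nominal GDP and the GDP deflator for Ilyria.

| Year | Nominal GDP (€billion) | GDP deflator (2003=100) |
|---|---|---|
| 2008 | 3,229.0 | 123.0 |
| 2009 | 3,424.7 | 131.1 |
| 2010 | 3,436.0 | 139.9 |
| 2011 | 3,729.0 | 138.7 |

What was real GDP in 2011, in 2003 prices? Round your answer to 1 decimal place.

€2,688.5 billion

Real GDP 2011 = 3729.0 / 1.387 = 2688.54.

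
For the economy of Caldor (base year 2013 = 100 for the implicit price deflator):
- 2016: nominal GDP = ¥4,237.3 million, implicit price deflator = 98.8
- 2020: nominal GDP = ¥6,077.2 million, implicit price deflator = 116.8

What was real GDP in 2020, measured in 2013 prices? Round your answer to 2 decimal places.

¥5,203.08 million

Real GDP = Nominal / (implicit price deflator/100) = 6077.2 / 1.168 = 5203.08.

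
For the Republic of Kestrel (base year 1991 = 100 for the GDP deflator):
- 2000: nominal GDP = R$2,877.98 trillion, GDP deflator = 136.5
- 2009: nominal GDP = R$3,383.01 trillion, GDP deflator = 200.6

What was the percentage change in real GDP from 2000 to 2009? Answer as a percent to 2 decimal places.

-20.01%

Real GDP 2000 = 2877.98 / 1.365 = 2108.41.
Real GDP 2009 = 3383.01 / 2.006 = 1686.45.
Real growth = 1686.45 / 2108.41 − 1 = -0.2001.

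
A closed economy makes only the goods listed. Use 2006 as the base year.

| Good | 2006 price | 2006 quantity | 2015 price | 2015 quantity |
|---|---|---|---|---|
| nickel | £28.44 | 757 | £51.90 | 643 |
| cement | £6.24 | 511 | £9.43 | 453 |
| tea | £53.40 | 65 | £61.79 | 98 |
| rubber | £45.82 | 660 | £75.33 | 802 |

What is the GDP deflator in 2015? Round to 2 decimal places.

Nominal GDP 2015 = 51.90·643 + 9.43·453 + 61.79·98 + 75.33·802 = 104113.57.
Real GDP 2015 (at 2006 prices) = 28.44·643 + 6.24·453 + 53.40·98 + 45.82·802 = 63094.48.
Deflator = Nominal/Real × 100 = 104113.57/63094.48 × 100 = 165.012.

165.01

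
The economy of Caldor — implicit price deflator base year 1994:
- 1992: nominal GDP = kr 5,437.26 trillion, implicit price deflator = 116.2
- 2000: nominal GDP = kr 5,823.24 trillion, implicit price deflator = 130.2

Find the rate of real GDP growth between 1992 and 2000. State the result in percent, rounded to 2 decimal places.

Real GDP 1992 = 5437.26 / 1.162 = 4679.23.
Real GDP 2000 = 5823.24 / 1.302 = 4472.53.
Real growth = 4472.53 / 4679.23 − 1 = -0.0442.

-4.42%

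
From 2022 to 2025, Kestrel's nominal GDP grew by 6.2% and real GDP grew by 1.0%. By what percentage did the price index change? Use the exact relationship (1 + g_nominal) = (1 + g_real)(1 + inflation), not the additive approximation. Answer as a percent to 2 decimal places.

(1 + g_nom) = (1 + g_real)(1 + π), so π = 1.0620 / 1.0100 − 1 = 0.05149.

5.15%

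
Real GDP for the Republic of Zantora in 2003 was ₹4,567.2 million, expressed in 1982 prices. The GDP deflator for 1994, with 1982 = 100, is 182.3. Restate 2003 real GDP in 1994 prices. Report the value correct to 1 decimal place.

₹8,326.0 million

Real GDP in 1994 prices = Real GDP in 1982 prices × (P_1994/P_1982) = 4567.2 × 1.823 = 8326.01.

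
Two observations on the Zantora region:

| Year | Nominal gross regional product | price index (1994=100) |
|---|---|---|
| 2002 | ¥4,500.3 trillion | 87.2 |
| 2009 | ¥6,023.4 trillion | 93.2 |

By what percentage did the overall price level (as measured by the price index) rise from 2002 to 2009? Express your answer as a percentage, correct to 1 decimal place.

6.9%

Price-level change = 93.2 / 87.2 − 1 = 0.0688.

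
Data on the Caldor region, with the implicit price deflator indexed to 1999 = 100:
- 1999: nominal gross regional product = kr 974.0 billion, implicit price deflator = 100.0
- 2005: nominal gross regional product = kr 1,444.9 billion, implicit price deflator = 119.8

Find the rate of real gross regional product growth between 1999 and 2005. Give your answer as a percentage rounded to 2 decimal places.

23.83%

Real gross regional product 1999 = 974.0 / 1.000 = 974.00.
Real gross regional product 2005 = 1444.9 / 1.198 = 1206.09.
Real growth = 1206.09 / 974.00 − 1 = 0.2383.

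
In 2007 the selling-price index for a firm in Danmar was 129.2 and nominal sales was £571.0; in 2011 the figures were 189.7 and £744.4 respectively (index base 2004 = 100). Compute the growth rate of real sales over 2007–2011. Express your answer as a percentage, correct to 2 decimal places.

Real sales 2007 = 571.0 / 1.292 = 441.95.
Real sales 2011 = 744.4 / 1.897 = 392.41.
Real growth = 392.41 / 441.95 − 1 = -0.1121.

-11.21%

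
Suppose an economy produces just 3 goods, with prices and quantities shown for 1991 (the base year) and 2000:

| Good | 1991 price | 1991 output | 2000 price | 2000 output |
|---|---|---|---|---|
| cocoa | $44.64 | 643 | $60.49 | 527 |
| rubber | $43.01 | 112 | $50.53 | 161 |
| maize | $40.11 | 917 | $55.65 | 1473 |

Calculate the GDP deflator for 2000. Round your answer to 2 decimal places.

136.25

Nominal GDP 2000 = 60.49·527 + 50.53·161 + 55.65·1473 = 121986.01.
Real GDP 2000 (at 1991 prices) = 44.64·527 + 43.01·161 + 40.11·1473 = 89531.92.
Deflator = Nominal/Real × 100 = 121986.01/89531.92 × 100 = 136.249.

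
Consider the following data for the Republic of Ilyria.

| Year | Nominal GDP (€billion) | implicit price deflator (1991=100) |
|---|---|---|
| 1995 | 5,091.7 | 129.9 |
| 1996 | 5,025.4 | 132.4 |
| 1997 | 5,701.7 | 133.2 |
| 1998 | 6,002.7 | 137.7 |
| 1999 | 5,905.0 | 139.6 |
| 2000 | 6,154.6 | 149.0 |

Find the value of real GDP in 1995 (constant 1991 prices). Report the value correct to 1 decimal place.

Real GDP 1995 = 5091.7 / 1.299 = 3919.71.

€3,919.7 billion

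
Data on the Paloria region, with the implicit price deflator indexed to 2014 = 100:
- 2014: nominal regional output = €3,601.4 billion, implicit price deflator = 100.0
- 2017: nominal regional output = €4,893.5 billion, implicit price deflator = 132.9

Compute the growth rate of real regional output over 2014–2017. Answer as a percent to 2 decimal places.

Deflate each year: 2014 → 3601.4/1.000 = 3601.40; 2017 → 4893.5/1.329 = 3682.09.
So real regional output changed by 3682.09/3601.40 − 1 = 0.0224, i.e. 2.24%.

2.24%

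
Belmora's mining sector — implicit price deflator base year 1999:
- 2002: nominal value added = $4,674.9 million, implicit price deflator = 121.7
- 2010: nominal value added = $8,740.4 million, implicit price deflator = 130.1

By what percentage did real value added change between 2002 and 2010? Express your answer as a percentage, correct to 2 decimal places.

Real value added 2002 = 4674.9 / 1.217 = 3841.33.
Real value added 2010 = 8740.4 / 1.301 = 6718.22.
Real growth = 6718.22 / 3841.33 − 1 = 0.7489.

74.89%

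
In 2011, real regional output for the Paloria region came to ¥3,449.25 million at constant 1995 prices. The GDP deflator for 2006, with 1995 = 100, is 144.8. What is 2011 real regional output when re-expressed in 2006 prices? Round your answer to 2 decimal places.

¥4,994.51 million

Real regional output in 2006 prices = Real regional output in 1995 prices × (P_2006/P_1995) = 3449.25 × 1.448 = 4994.51.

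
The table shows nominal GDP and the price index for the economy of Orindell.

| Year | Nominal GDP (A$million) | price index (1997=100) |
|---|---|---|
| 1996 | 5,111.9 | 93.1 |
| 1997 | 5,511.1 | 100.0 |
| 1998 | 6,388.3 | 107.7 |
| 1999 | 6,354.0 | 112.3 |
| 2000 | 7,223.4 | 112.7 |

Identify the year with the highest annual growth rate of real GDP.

2000

1997: real = 5511.1/1.000 = 5511.10; growth vs 1996 (5490.76) = 0.37%.
1998: real = 6388.3/1.077 = 5931.57; growth vs 1997 (5511.10) = 7.63%.
1999: real = 6354.0/1.123 = 5658.06; growth vs 1998 (5931.57) = -4.61%.
2000: real = 7223.4/1.127 = 6409.41; growth vs 1999 (5658.06) = 13.28%.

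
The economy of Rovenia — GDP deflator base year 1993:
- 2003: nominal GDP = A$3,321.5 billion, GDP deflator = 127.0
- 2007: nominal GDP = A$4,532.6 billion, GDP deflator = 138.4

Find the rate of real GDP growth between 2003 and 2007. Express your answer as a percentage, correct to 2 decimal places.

Deflate each year: 2003 → 3321.5/1.270 = 2615.35; 2007 → 4532.6/1.384 = 3275.00.
So real GDP changed by 3275.00/2615.35 − 1 = 0.2522, i.e. 25.22%.

25.22%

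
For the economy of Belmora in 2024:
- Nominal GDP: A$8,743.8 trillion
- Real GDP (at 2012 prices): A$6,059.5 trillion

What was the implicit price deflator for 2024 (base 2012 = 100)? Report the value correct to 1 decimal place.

144.3

implicit price deflator = (Nominal / Real) × 100 = 8743.8 / 6059.5 × 100 = 144.30.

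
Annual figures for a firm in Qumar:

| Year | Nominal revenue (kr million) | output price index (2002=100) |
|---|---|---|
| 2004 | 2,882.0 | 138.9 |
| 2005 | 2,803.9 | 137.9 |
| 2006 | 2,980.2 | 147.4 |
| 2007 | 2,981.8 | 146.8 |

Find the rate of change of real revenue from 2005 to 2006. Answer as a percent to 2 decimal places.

-0.56%

Real revenue 2005 = 2803.9/1.379 = 2033.28.
Real revenue 2006 = 2980.2/1.474 = 2021.85.
Change = 2021.85/2033.28 − 1 = -0.0056.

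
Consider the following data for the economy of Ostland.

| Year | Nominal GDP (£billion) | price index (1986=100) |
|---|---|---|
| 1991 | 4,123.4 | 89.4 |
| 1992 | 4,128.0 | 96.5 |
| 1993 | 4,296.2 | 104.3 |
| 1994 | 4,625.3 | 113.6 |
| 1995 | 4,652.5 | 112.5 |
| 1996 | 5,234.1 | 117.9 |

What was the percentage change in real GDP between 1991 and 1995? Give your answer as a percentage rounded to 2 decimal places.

Real GDP 1991 = 4123.4/0.894 = 4612.30.
Real GDP 1995 = 4652.5/1.125 = 4135.56.
Change = 4135.56/4612.30 − 1 = -0.1034.

-10.34%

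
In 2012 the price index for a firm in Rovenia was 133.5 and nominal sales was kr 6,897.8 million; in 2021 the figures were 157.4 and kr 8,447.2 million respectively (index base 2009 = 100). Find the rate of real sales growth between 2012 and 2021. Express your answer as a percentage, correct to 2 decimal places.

3.87%

Deflate each year: 2012 → 6897.8/1.335 = 5166.89; 2021 → 8447.2/1.574 = 5366.71.
So real sales changed by 5366.71/5166.89 − 1 = 0.0387, i.e. 3.87%.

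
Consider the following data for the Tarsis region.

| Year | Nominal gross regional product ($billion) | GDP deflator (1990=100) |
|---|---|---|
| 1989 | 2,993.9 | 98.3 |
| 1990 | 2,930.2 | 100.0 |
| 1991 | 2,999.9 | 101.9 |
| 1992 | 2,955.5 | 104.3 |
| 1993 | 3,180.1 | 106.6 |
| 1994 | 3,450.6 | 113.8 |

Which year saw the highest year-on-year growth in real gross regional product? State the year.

1993

1990: real = 2930.2/1.000 = 2930.20; growth vs 1989 (3045.68) = -3.79%.
1991: real = 2999.9/1.019 = 2943.96; growth vs 1990 (2930.20) = 0.47%.
1992: real = 2955.5/1.043 = 2833.65; growth vs 1991 (2943.96) = -3.75%.
1993: real = 3180.1/1.066 = 2983.21; growth vs 1992 (2833.65) = 5.28%.
1994: real = 3450.6/1.138 = 3032.16; growth vs 1993 (2983.21) = 1.64%.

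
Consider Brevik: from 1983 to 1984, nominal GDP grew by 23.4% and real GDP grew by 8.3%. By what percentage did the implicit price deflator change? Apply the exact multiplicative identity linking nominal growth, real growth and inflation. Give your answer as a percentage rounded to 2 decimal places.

13.94%

(1 + g_nom) = (1 + g_real)(1 + π), so π = 1.2340 / 1.0830 − 1 = 0.13943.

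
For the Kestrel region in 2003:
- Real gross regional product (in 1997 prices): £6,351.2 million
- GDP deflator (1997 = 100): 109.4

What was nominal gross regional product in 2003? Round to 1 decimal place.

£6,948.2 million

Nominal gross regional product = Real × (GDP deflator/100) = 6351.2 × 1.094 = 6948.21.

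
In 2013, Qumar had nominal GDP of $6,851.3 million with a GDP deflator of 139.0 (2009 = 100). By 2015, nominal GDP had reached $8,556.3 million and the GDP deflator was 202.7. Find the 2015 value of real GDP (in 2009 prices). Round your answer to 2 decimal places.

Real GDP = Nominal / (GDP deflator/100) = 8556.3 / 2.027 = 4221.16.

$4,221.16 million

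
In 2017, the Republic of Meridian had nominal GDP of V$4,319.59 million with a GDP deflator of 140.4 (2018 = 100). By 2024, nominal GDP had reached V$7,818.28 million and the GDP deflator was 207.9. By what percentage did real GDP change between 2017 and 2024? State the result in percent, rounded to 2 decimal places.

22.23%

Deflate each year: 2017 → 4319.59/1.404 = 3076.63; 2024 → 7818.28/2.079 = 3760.60.
So real GDP changed by 3760.60/3076.63 − 1 = 0.2223, i.e. 22.23%.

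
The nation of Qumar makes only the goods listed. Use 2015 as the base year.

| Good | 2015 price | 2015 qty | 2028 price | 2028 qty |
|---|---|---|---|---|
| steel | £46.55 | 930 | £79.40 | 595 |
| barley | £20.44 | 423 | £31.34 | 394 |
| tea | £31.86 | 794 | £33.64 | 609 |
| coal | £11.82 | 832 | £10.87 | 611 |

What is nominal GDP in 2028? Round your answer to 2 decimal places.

Nominal GDP 2028 = Σ (p_2028 × q_2028) = 79.40·595 + 31.34·394 + 33.64·609 + 10.87·611 = 86719.29.

£86719.29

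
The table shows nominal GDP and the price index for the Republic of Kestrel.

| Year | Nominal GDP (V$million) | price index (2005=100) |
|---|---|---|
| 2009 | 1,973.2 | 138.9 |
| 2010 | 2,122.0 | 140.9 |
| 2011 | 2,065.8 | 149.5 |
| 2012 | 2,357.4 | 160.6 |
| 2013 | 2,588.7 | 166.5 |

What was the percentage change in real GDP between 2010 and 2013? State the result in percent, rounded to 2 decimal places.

Real GDP 2010 = 2122.0/1.409 = 1506.03.
Real GDP 2013 = 2588.7/1.665 = 1554.77.
Change = 1554.77/1506.03 − 1 = 0.0324.

3.24%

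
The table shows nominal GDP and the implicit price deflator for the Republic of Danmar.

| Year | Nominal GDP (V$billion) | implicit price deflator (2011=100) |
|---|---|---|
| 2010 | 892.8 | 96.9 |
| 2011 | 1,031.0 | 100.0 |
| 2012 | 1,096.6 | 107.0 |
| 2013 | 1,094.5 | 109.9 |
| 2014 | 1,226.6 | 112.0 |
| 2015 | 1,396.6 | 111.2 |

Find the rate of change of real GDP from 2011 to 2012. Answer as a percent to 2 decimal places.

Real GDP 2011 = 1031.0/1.000 = 1031.00.
Real GDP 2012 = 1096.6/1.070 = 1024.86.
Change = 1024.86/1031.00 − 1 = -0.0060.

-0.60%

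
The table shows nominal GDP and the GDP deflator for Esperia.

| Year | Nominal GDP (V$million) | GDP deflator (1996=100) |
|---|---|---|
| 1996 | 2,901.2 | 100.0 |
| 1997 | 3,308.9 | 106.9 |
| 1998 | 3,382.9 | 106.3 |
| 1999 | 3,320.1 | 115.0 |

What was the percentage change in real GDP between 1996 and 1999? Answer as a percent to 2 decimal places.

Real GDP 1996 = 2901.2/1.000 = 2901.20.
Real GDP 1999 = 3320.1/1.150 = 2887.04.
Change = 2887.04/2901.20 − 1 = -0.0049.

-0.49%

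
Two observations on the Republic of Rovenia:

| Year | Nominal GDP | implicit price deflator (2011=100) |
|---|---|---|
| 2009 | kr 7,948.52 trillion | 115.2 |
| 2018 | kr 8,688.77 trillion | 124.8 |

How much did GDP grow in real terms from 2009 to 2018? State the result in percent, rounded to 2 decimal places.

0.90%

Real GDP 2009 = 7948.52 / 1.152 = 6899.76.
Real GDP 2018 = 8688.77 / 1.248 = 6962.16.
Real growth = 6962.16 / 6899.76 − 1 = 0.0090.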